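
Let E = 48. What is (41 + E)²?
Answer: 7921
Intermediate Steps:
(41 + E)² = (41 + 48)² = 89² = 7921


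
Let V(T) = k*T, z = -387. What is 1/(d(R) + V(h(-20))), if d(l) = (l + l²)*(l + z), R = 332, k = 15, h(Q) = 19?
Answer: -1/6080295 ≈ -1.6447e-7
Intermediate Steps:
V(T) = 15*T
d(l) = (-387 + l)*(l + l²) (d(l) = (l + l²)*(l - 387) = (l + l²)*(-387 + l) = (-387 + l)*(l + l²))
1/(d(R) + V(h(-20))) = 1/(332*(-387 + 332² - 386*332) + 15*19) = 1/(332*(-387 + 110224 - 128152) + 285) = 1/(332*(-18315) + 285) = 1/(-6080580 + 285) = 1/(-6080295) = -1/6080295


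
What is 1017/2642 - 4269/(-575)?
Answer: 11863473/1519150 ≈ 7.8093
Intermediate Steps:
1017/2642 - 4269/(-575) = 1017*(1/2642) - 4269*(-1/575) = 1017/2642 + 4269/575 = 11863473/1519150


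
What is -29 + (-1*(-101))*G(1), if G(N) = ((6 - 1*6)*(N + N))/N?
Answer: -29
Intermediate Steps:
G(N) = 0 (G(N) = ((6 - 6)*(2*N))/N = (0*(2*N))/N = 0/N = 0)
-29 + (-1*(-101))*G(1) = -29 - 1*(-101)*0 = -29 + 101*0 = -29 + 0 = -29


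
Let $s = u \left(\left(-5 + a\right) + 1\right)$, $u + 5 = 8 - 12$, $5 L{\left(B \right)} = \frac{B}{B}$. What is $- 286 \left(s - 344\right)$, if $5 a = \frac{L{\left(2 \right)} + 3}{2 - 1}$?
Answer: $\frac{2243384}{25} \approx 89735.0$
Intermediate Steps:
$L{\left(B \right)} = \frac{1}{5}$ ($L{\left(B \right)} = \frac{B \frac{1}{B}}{5} = \frac{1}{5} \cdot 1 = \frac{1}{5}$)
$a = \frac{16}{25}$ ($a = \frac{\left(\frac{1}{5} + 3\right) \frac{1}{2 - 1}}{5} = \frac{\frac{16}{5} \cdot 1^{-1}}{5} = \frac{\frac{16}{5} \cdot 1}{5} = \frac{1}{5} \cdot \frac{16}{5} = \frac{16}{25} \approx 0.64$)
$u = -9$ ($u = -5 + \left(8 - 12\right) = -5 - 4 = -9$)
$s = \frac{756}{25}$ ($s = - 9 \left(\left(-5 + \frac{16}{25}\right) + 1\right) = - 9 \left(- \frac{109}{25} + 1\right) = \left(-9\right) \left(- \frac{84}{25}\right) = \frac{756}{25} \approx 30.24$)
$- 286 \left(s - 344\right) = - 286 \left(\frac{756}{25} - 344\right) = \left(-286\right) \left(- \frac{7844}{25}\right) = \frac{2243384}{25}$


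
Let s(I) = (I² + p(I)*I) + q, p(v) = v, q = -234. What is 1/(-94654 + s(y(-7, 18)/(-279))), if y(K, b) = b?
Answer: -961/91187360 ≈ -1.0539e-5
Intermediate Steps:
s(I) = -234 + 2*I² (s(I) = (I² + I*I) - 234 = (I² + I²) - 234 = 2*I² - 234 = -234 + 2*I²)
1/(-94654 + s(y(-7, 18)/(-279))) = 1/(-94654 + (-234 + 2*(18/(-279))²)) = 1/(-94654 + (-234 + 2*(18*(-1/279))²)) = 1/(-94654 + (-234 + 2*(-2/31)²)) = 1/(-94654 + (-234 + 2*(4/961))) = 1/(-94654 + (-234 + 8/961)) = 1/(-94654 - 224866/961) = 1/(-91187360/961) = -961/91187360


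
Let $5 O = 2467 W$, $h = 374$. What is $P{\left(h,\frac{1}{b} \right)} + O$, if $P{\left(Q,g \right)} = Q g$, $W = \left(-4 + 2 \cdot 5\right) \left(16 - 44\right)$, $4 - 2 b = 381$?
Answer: $- \frac{156253652}{1885} \approx -82893.0$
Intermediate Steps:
$b = - \frac{377}{2}$ ($b = 2 - \frac{381}{2} = - \frac{377}{2} \approx -188.5$)
$W = -168$ ($W = \left(-4 + 10\right) \left(-28\right) = 6 \left(-28\right) = -168$)
$O = - \frac{414456}{5}$ ($O = \frac{2467 \left(-168\right)}{5} = \frac{1}{5} \left(-414456\right) = - \frac{414456}{5} \approx -82891.0$)
$P{\left(h,\frac{1}{b} \right)} + O = \frac{374}{- \frac{377}{2}} - \frac{414456}{5} = 374 \left(- \frac{2}{377}\right) - \frac{414456}{5} = - \frac{748}{377} - \frac{414456}{5} = - \frac{156253652}{1885}$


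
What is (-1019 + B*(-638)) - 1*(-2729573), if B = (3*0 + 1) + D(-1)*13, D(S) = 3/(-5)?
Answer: 13664462/5 ≈ 2.7329e+6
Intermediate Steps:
D(S) = -⅗ (D(S) = 3*(-⅕) = -⅗)
B = -34/5 (B = (3*0 + 1) - ⅗*13 = (0 + 1) - 39/5 = 1 - 39/5 = -34/5 ≈ -6.8000)
(-1019 + B*(-638)) - 1*(-2729573) = (-1019 - 34/5*(-638)) - 1*(-2729573) = (-1019 + 21692/5) + 2729573 = 16597/5 + 2729573 = 13664462/5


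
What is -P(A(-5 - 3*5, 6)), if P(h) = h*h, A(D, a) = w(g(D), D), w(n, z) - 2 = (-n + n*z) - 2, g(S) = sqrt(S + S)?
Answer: 17640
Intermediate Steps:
g(S) = sqrt(2)*sqrt(S) (g(S) = sqrt(2*S) = sqrt(2)*sqrt(S))
w(n, z) = -n + n*z (w(n, z) = 2 + ((-n + n*z) - 2) = 2 + (-2 - n + n*z) = -n + n*z)
A(D, a) = sqrt(2)*sqrt(D)*(-1 + D) (A(D, a) = (sqrt(2)*sqrt(D))*(-1 + D) = sqrt(2)*sqrt(D)*(-1 + D))
P(h) = h**2
-P(A(-5 - 3*5, 6)) = -(sqrt(2)*sqrt(-5 - 3*5)*(-1 + (-5 - 3*5)))**2 = -(sqrt(2)*sqrt(-5 - 15)*(-1 + (-5 - 15)))**2 = -(sqrt(2)*sqrt(-20)*(-1 - 20))**2 = -(sqrt(2)*(2*I*sqrt(5))*(-21))**2 = -(-42*I*sqrt(10))**2 = -1*(-17640) = 17640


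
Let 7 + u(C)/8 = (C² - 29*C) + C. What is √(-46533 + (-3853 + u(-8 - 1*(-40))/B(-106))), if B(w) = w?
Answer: I*√141559926/53 ≈ 224.49*I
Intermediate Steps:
u(C) = -56 - 224*C + 8*C² (u(C) = -56 + 8*((C² - 29*C) + C) = -56 + 8*(C² - 28*C) = -56 + (-224*C + 8*C²) = -56 - 224*C + 8*C²)
√(-46533 + (-3853 + u(-8 - 1*(-40))/B(-106))) = √(-46533 + (-3853 + (-56 - 224*(-8 - 1*(-40)) + 8*(-8 - 1*(-40))²)/(-106))) = √(-46533 + (-3853 + (-56 - 224*(-8 + 40) + 8*(-8 + 40)²)*(-1/106))) = √(-46533 + (-3853 + (-56 - 224*32 + 8*32²)*(-1/106))) = √(-46533 + (-3853 + (-56 - 7168 + 8*1024)*(-1/106))) = √(-46533 + (-3853 + (-56 - 7168 + 8192)*(-1/106))) = √(-46533 + (-3853 + 968*(-1/106))) = √(-46533 + (-3853 - 484/53)) = √(-46533 - 204693/53) = √(-2670942/53) = I*√141559926/53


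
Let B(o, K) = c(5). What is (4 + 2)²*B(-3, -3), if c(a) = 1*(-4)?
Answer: -144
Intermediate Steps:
c(a) = -4
B(o, K) = -4
(4 + 2)²*B(-3, -3) = (4 + 2)²*(-4) = 6²*(-4) = 36*(-4) = -144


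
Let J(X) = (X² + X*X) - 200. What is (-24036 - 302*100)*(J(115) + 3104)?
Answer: -1592043544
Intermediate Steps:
J(X) = -200 + 2*X² (J(X) = (X² + X²) - 200 = 2*X² - 200 = -200 + 2*X²)
(-24036 - 302*100)*(J(115) + 3104) = (-24036 - 302*100)*((-200 + 2*115²) + 3104) = (-24036 - 30200)*((-200 + 2*13225) + 3104) = -54236*((-200 + 26450) + 3104) = -54236*(26250 + 3104) = -54236*29354 = -1592043544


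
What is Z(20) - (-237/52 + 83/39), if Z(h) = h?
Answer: 3499/156 ≈ 22.429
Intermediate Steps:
Z(20) - (-237/52 + 83/39) = 20 - (-237/52 + 83/39) = 20 - 1*(-379/156) = 20 + 379/156 = 3499/156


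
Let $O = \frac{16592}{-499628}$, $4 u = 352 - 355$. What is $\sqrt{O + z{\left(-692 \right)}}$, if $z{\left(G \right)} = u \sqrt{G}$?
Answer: $\frac{\sqrt{-2072456944 - 93610551894 i \sqrt{173}}}{249814} \approx 3.1382 - 3.1435 i$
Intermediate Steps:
$u = - \frac{3}{4}$ ($u = \frac{352 - 355}{4} = \frac{1}{4} \left(-3\right) = - \frac{3}{4} \approx -0.75$)
$z{\left(G \right)} = - \frac{3 \sqrt{G}}{4}$
$O = - \frac{4148}{124907}$ ($O = 16592 \left(- \frac{1}{499628}\right) = - \frac{4148}{124907} \approx -0.033209$)
$\sqrt{O + z{\left(-692 \right)}} = \sqrt{- \frac{4148}{124907} - \frac{3 \sqrt{-692}}{4}} = \sqrt{- \frac{4148}{124907} - \frac{3 \cdot 2 i \sqrt{173}}{4}} = \sqrt{- \frac{4148}{124907} - \frac{3 i \sqrt{173}}{2}}$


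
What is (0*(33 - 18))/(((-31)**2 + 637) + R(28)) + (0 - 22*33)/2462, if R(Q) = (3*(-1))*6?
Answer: -363/1231 ≈ -0.29488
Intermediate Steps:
R(Q) = -18 (R(Q) = -3*6 = -18)
(0*(33 - 18))/(((-31)**2 + 637) + R(28)) + (0 - 22*33)/2462 = (0*(33 - 18))/(((-31)**2 + 637) - 18) + (0 - 22*33)/2462 = (0*15)/((961 + 637) - 18) + (0 - 726)*(1/2462) = 0/(1598 - 18) - 726*1/2462 = 0/1580 - 363/1231 = 0*(1/1580) - 363/1231 = 0 - 363/1231 = -363/1231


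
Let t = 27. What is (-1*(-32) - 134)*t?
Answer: -2754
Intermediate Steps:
(-1*(-32) - 134)*t = (-1*(-32) - 134)*27 = (32 - 134)*27 = -102*27 = -2754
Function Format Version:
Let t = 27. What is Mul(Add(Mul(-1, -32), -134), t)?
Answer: -2754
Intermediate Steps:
Mul(Add(Mul(-1, -32), -134), t) = Mul(Add(Mul(-1, -32), -134), 27) = Mul(Add(32, -134), 27) = Mul(-102, 27) = -2754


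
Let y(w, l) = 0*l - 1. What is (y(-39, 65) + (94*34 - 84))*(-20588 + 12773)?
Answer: -24312465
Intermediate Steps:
y(w, l) = -1 (y(w, l) = 0 - 1 = -1)
(y(-39, 65) + (94*34 - 84))*(-20588 + 12773) = (-1 + (94*34 - 84))*(-20588 + 12773) = (-1 + (3196 - 84))*(-7815) = (-1 + 3112)*(-7815) = 3111*(-7815) = -24312465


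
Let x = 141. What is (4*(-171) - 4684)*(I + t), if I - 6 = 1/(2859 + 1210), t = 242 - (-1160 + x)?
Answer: -27674316032/4069 ≈ -6.8013e+6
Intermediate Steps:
t = 1261 (t = 242 - (-1160 + 141) = 242 - 1*(-1019) = 242 + 1019 = 1261)
I = 24415/4069 (I = 6 + 1/(2859 + 1210) = 6 + 1/4069 = 24415/4069 ≈ 6.0002)
(4*(-171) - 4684)*(I + t) = (4*(-171) - 4684)*(24415/4069 + 1261) = (-684 - 4684)*(5155424/4069) = -5368*5155424/4069 = -27674316032/4069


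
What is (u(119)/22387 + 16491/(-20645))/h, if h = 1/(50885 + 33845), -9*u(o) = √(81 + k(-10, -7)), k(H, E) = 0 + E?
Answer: -279456486/4129 - 84730*√74/201483 ≈ -67685.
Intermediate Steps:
k(H, E) = E
u(o) = -√74/9 (u(o) = -√(81 - 7)/9 = -√74/9)
h = 1/84730 ≈ 1.1802e-5
(u(119)/22387 + 16491/(-20645))/h = (-√74/9/22387 + 16491/(-20645))/(1/84730) = (-√74/9*(1/22387) + 16491*(-1/20645))*84730 = (-√74/201483 - 16491/20645)*84730 = (-16491/20645 - √74/201483)*84730 = -279456486/4129 - 84730*√74/201483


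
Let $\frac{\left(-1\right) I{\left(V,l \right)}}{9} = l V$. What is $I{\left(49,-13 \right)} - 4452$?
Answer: $1281$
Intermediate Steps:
$I{\left(V,l \right)} = - 9 V l$ ($I{\left(V,l \right)} = - 9 l V = - 9 V l$)
$I{\left(49,-13 \right)} - 4452 = \left(-9\right) 49 \left(-13\right) - 4452 = 5733 - 4452 = 1281$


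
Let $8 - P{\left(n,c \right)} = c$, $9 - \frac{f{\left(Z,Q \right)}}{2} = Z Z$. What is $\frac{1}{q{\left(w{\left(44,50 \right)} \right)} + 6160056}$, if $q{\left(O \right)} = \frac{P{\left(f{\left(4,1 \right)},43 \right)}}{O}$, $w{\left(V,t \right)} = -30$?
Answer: $\frac{6}{36960343} \approx 1.6234 \cdot 10^{-7}$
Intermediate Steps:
$f{\left(Z,Q \right)} = 18 - 2 Z^{2}$ ($f{\left(Z,Q \right)} = 18 - 2 Z Z = 18 - 2 Z^{2}$)
$P{\left(n,c \right)} = 8 - c$
$q{\left(O \right)} = - \frac{35}{O}$ ($q{\left(O \right)} = \frac{8 - 43}{O} = - \frac{35}{O}$)
$\frac{1}{q{\left(w{\left(44,50 \right)} \right)} + 6160056} = \frac{1}{- \frac{35}{-30} + 6160056} = \frac{1}{\left(-35\right) \left(- \frac{1}{30}\right) + 6160056} = \frac{1}{\frac{7}{6} + 6160056} = \frac{1}{\frac{36960343}{6}} = \frac{6}{36960343}$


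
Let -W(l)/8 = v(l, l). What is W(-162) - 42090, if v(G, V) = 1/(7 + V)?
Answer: -6523942/155 ≈ -42090.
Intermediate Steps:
W(l) = -8/(7 + l)
W(-162) - 42090 = -8/(7 - 162) - 42090 = -8/(-155) - 42090 = -8*(-1/155) - 42090 = 8/155 - 42090 = -6523942/155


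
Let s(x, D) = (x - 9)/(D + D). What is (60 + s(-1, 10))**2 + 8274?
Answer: 47257/4 ≈ 11814.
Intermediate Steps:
s(x, D) = (-9 + x)/(2*D) (s(x, D) = (-9 + x)/((2*D)) = (-9 + x)*(1/(2*D)) = (-9 + x)/(2*D))
(60 + s(-1, 10))**2 + 8274 = (60 + (1/2)*(-9 - 1)/10)**2 + 8274 = (60 + (1/2)*(1/10)*(-10))**2 + 8274 = (60 - 1/2)**2 + 8274 = (119/2)**2 + 8274 = 14161/4 + 8274 = 47257/4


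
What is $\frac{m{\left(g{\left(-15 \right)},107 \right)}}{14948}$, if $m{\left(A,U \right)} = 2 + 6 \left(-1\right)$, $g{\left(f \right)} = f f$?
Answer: $- \frac{1}{3737} \approx -0.00026759$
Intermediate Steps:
$g{\left(f \right)} = f^{2}$
$m{\left(A,U \right)} = -4$ ($m{\left(A,U \right)} = 2 - 6 = -4$)
$\frac{m{\left(g{\left(-15 \right)},107 \right)}}{14948} = - \frac{4}{14948} = \left(-4\right) \frac{1}{14948} = - \frac{1}{3737}$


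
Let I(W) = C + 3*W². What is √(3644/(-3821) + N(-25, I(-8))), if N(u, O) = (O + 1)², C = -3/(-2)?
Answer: √2209237109265/7642 ≈ 194.50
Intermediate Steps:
C = 3/2 (C = -3*(-½) = 3/2 ≈ 1.5000)
I(W) = 3/2 + 3*W²
N(u, O) = (1 + O)²
√(3644/(-3821) + N(-25, I(-8))) = √(3644/(-3821) + (1 + (3/2 + 3*(-8)²))²) = √(3644*(-1/3821) + (1 + (3/2 + 3*64))²) = √(-3644/3821 + (1 + (3/2 + 192))²) = √(-3644/3821 + (1 + 387/2)²) = √(-3644/3821 + (389/2)²) = √(-3644/3821 + 151321/4) = √(578182965/15284) = √2209237109265/7642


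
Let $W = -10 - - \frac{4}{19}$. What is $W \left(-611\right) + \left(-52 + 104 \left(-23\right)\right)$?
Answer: $\frac{67210}{19} \approx 3537.4$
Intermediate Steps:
$W = - \frac{186}{19}$ ($W = -10 - \left(-4\right) \frac{1}{19} = -10 - - \frac{4}{19} = -10 + \frac{4}{19} = - \frac{186}{19} \approx -9.7895$)
$W \left(-611\right) + \left(-52 + 104 \left(-23\right)\right) = \left(- \frac{186}{19}\right) \left(-611\right) + \left(-52 + 104 \left(-23\right)\right) = \frac{113646}{19} - 2444 = \frac{67210}{19}$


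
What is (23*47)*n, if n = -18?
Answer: -19458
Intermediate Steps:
(23*47)*n = (23*47)*(-18) = 1081*(-18) = -19458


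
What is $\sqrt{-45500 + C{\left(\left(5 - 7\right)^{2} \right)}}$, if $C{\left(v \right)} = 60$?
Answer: $8 i \sqrt{710} \approx 213.17 i$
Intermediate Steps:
$\sqrt{-45500 + C{\left(\left(5 - 7\right)^{2} \right)}} = \sqrt{-45500 + 60} = \sqrt{-45440} = 8 i \sqrt{710}$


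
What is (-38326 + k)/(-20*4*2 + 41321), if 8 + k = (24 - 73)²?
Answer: -35933/41161 ≈ -0.87299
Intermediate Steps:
k = 2393 (k = -8 + (24 - 73)² = -8 + (-49)² = -8 + 2401 = 2393)
(-38326 + k)/(-20*4*2 + 41321) = (-38326 + 2393)/(-20*4*2 + 41321) = -35933/(-80*2 + 41321) = -35933/(-160 + 41321) = -35933/41161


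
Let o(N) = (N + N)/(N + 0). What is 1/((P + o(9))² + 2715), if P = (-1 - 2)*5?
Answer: 1/2884 ≈ 0.00034674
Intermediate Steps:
P = -15 (P = -3*5 = -15)
o(N) = 2 (o(N) = (2*N)/N = 2)
1/((P + o(9))² + 2715) = 1/((-15 + 2)² + 2715) = 1/((-13)² + 2715) = 1/(169 + 2715) = 1/2884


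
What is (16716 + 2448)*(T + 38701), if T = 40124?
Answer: 1510602300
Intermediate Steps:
(16716 + 2448)*(T + 38701) = (16716 + 2448)*(40124 + 38701) = 19164*78825 = 1510602300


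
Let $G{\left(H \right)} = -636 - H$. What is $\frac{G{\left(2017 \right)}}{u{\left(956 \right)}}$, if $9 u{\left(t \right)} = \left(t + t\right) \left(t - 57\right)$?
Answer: $- \frac{23877}{1718888} \approx -0.013891$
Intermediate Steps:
$u{\left(t \right)} = \frac{2 t \left(-57 + t\right)}{9}$ ($u{\left(t \right)} = \frac{\left(t + t\right) \left(t - 57\right)}{9} = \frac{2 t \left(-57 + t\right)}{9}$)
$\frac{G{\left(2017 \right)}}{u{\left(956 \right)}} = \frac{-636 - 2017}{\frac{2}{9} \cdot 956 \left(-57 + 956\right)} = \frac{-636 - 2017}{\frac{2}{9} \cdot 956 \cdot 899} = - \frac{2653}{\frac{1718888}{9}} = \left(-2653\right) \frac{9}{1718888} = - \frac{23877}{1718888}$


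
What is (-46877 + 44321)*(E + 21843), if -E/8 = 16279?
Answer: 277042284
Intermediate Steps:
E = -130232 (E = -8*16279 = -130232)
(-46877 + 44321)*(E + 21843) = (-46877 + 44321)*(-130232 + 21843) = -2556*(-108389) = 277042284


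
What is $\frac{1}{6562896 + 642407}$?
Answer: $\frac{1}{7205303} \approx 1.3879 \cdot 10^{-7}$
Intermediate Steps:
$\frac{1}{6562896 + 642407} = \frac{1}{7205303}$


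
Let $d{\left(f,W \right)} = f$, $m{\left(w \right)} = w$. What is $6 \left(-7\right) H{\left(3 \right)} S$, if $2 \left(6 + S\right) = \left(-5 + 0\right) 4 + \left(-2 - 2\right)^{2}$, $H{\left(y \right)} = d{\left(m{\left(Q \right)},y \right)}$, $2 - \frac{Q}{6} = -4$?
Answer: $12096$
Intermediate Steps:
$Q = 36$ ($Q = 12 - -24 = 12 + 24 = 36$)
$H{\left(y \right)} = 36$
$S = -8$ ($S = -6 + \frac{\left(-5 + 0\right) 4 + \left(-2 - 2\right)^{2}}{2} = -6 + \frac{\left(-5\right) 4 + \left(-4\right)^{2}}{2} = -6 + \frac{-20 + 16}{2} = -6 + \frac{1}{2} \left(-4\right) = -6 - 2 = -8$)
$6 \left(-7\right) H{\left(3 \right)} S = 6 \left(-7\right) 36 \left(-8\right) = \left(-42\right) 36 \left(-8\right) = \left(-1512\right) \left(-8\right) = 12096$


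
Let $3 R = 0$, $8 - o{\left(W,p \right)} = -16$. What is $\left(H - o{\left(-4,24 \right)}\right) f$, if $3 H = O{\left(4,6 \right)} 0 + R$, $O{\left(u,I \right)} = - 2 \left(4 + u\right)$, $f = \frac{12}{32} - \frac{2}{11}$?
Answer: $- \frac{51}{11} \approx -4.6364$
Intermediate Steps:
$o{\left(W,p \right)} = 24$ ($o{\left(W,p \right)} = 8 - -16 = 8 + 16 = 24$)
$f = \frac{17}{88}$ ($f = 12 \cdot \frac{1}{32} - \frac{2}{11} = \frac{3}{8} - \frac{2}{11} = \frac{17}{88} \approx 0.19318$)
$O{\left(u,I \right)} = -8 - 2 u$
$R = 0$ ($R = \frac{1}{3} \cdot 0 = 0$)
$H = 0$ ($H = \frac{\left(-8 - 8\right) 0 + 0}{3} = \frac{\left(-16\right) 0 + 0}{3} = \frac{0 + 0}{3} = \frac{1}{3} \cdot 0 = 0$)
$\left(H - o{\left(-4,24 \right)}\right) f = \left(0 - 24\right) \frac{17}{88} = \left(-24\right) \frac{17}{88} = - \frac{51}{11}$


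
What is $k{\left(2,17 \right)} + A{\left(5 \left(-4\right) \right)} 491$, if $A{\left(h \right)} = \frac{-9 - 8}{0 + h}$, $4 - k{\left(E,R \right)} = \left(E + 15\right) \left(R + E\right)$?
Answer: $\frac{1967}{20} \approx 98.35$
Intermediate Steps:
$k{\left(E,R \right)} = 4 - \left(15 + E\right) \left(E + R\right)$ ($k{\left(E,R \right)} = 4 - \left(E + 15\right) \left(R + E\right) = 4 - \left(15 + E\right) \left(E + R\right)$)
$A{\left(h \right)} = - \frac{17}{h}$
$k{\left(2,17 \right)} + A{\left(5 \left(-4\right) \right)} 491 = \left(4 - 2^{2} - 30 - 255 - 2 \cdot 17\right) + - \frac{17}{5 \left(-4\right)} 491 = \left(4 - 4 - 30 - 255 - 34\right) + - \frac{17}{-20} \cdot 491 = \left(4 - 4 - 30 - 255 - 34\right) + \left(-17\right) \left(- \frac{1}{20}\right) 491 = -319 + \frac{17}{20} \cdot 491 = -319 + \frac{8347}{20} = \frac{1967}{20}$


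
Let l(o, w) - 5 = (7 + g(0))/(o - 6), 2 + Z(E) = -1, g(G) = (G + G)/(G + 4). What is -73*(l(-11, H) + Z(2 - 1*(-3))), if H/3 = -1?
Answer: -1971/17 ≈ -115.94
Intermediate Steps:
H = -3 (H = 3*(-1) = -3)
g(G) = 2*G/(4 + G) (g(G) = (2*G)/(4 + G) = 2*G/(4 + G))
Z(E) = -3 (Z(E) = -2 - 1 = -3)
l(o, w) = 5 + 7/(-6 + o) (l(o, w) = 5 + (7 + 2*0/(4 + 0))/(o - 6) = 5 + (7 + 2*0/4)/(-6 + o) = 5 + (7 + 2*0*(1/4))/(-6 + o) = 5 + (7 + 0)/(-6 + o) = 5 + 7/(-6 + o))
-73*(l(-11, H) + Z(2 - 1*(-3))) = -73*((-23 + 5*(-11))/(-6 - 11) - 3) = -73*((-23 - 55)/(-17) - 3) = -73*(-1/17*(-78) - 3) = -73*(78/17 - 3) = -73*27/17 = -1971/17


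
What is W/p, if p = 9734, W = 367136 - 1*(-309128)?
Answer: 338132/4867 ≈ 69.474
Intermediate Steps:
W = 676264 (W = 367136 + 309128 = 676264)
W/p = 676264/9734 = 676264*(1/9734) = 338132/4867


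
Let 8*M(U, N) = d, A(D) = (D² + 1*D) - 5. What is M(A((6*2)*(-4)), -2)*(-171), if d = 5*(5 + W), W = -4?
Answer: -855/8 ≈ -106.88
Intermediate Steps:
d = 5 (d = 5*(5 - 4) = 5*1 = 5)
A(D) = -5 + D + D² (A(D) = (D² + D) - 5 = (D + D²) - 5 = -5 + D + D²)
M(U, N) = 5/8 (M(U, N) = (⅛)*5 = 5/8)
M(A((6*2)*(-4)), -2)*(-171) = (5/8)*(-171) = -855/8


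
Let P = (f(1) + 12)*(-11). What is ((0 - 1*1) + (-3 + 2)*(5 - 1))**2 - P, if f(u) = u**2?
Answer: 168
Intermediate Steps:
P = -143 (P = (1**2 + 12)*(-11) = (1 + 12)*(-11) = 13*(-11) = -143)
((0 - 1*1) + (-3 + 2)*(5 - 1))**2 - P = ((0 - 1*1) + (-3 + 2)*(5 - 1))**2 - 1*(-143) = ((0 - 1) - 1*4)**2 + 143 = (-1 - 4)**2 + 143 = (-5)**2 + 143 = 25 + 143 = 168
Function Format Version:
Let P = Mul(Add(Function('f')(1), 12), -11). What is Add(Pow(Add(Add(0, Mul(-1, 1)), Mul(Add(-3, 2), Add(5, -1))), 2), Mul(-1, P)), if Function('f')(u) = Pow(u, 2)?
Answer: 168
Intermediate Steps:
P = -143 (P = Mul(Add(Pow(1, 2), 12), -11) = Mul(Add(1, 12), -11) = Mul(13, -11) = -143)
Add(Pow(Add(Add(0, Mul(-1, 1)), Mul(Add(-3, 2), Add(5, -1))), 2), Mul(-1, P)) = Add(Pow(Add(Add(0, Mul(-1, 1)), Mul(Add(-3, 2), Add(5, -1))), 2), Mul(-1, -143)) = Add(Pow(Add(Add(0, -1), Mul(-1, 4)), 2), 143) = Add(Pow(Add(-1, -4), 2), 143) = Add(Pow(-5, 2), 143) = Add(25, 143) = 168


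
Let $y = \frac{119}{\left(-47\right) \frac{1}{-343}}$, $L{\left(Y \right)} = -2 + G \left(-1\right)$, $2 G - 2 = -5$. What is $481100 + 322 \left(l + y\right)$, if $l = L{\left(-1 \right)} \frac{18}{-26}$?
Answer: $\frac{464880165}{611} \approx 7.6085 \cdot 10^{5}$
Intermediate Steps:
$G = - \frac{3}{2}$ ($G = 1 + \frac{1}{2} \left(-5\right) = 1 - \frac{5}{2} = - \frac{3}{2} \approx -1.5$)
$L{\left(Y \right)} = - \frac{1}{2}$ ($L{\left(Y \right)} = -2 - - \frac{3}{2} = -2 + \frac{3}{2} = - \frac{1}{2}$)
$y = \frac{40817}{47}$ ($y = \frac{119}{\left(-47\right) \left(- \frac{1}{343}\right)} = \frac{119}{\frac{47}{343}} = 119 \cdot \frac{343}{47} = \frac{40817}{47} \approx 868.45$)
$l = \frac{9}{26}$ ($l = - \frac{18 \frac{1}{-26}}{2} = - \frac{18 \left(- \frac{1}{26}\right)}{2} = \left(- \frac{1}{2}\right) \left(- \frac{9}{13}\right) = \frac{9}{26} \approx 0.34615$)
$481100 + 322 \left(l + y\right) = 481100 + 322 \left(\frac{9}{26} + \frac{40817}{47}\right) = 481100 + 322 \cdot \frac{1061665}{1222} = 481100 + \frac{170928065}{611} = \frac{464880165}{611}$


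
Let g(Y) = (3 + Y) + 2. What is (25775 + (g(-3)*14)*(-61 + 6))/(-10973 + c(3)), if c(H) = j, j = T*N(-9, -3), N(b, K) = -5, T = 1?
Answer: -24235/10978 ≈ -2.2076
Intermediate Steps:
g(Y) = 5 + Y
j = -5 (j = 1*(-5) = -5)
c(H) = -5
(25775 + (g(-3)*14)*(-61 + 6))/(-10973 + c(3)) = (25775 + ((5 - 3)*14)*(-61 + 6))/(-10973 - 5) = (25775 + (2*14)*(-55))/(-10978) = (25775 + 28*(-55))*(-1/10978) = (25775 - 1540)*(-1/10978) = 24235*(-1/10978) = -24235/10978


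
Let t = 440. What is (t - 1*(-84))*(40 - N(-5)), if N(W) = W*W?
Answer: 7860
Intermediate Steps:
N(W) = W**2
(t - 1*(-84))*(40 - N(-5)) = (440 - 1*(-84))*(40 - 1*(-5)**2) = (440 + 84)*(40 - 1*25) = 524*(40 - 25) = 524*15 = 7860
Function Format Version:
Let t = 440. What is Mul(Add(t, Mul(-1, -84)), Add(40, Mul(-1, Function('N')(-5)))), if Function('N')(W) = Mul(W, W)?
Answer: 7860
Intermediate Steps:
Function('N')(W) = Pow(W, 2)
Mul(Add(t, Mul(-1, -84)), Add(40, Mul(-1, Function('N')(-5)))) = Mul(Add(440, Mul(-1, -84)), Add(40, Mul(-1, Pow(-5, 2)))) = Mul(Add(440, 84), Add(40, Mul(-1, 25))) = Mul(524, Add(40, -25)) = Mul(524, 15) = 7860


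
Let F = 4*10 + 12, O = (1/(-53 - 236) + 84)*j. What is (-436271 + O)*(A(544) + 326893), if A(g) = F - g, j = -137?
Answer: -42238898649594/289 ≈ -1.4616e+11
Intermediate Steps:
O = -3325675/289 (O = (1/(-53 - 236) + 84)*(-137) = (1/(-289) + 84)*(-137) = (-1/289 + 84)*(-137) = (24275/289)*(-137) = -3325675/289 ≈ -11508.)
F = 52 (F = 40 + 12 = 52)
A(g) = 52 - g
(-436271 + O)*(A(544) + 326893) = (-436271 - 3325675/289)*((52 - 1*544) + 326893) = -129407994*((52 - 544) + 326893)/289 = -129407994*(-492 + 326893)/289 = -129407994/289*326401 = -42238898649594/289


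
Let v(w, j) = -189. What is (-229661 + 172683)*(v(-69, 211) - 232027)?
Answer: 13231203248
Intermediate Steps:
(-229661 + 172683)*(v(-69, 211) - 232027) = (-229661 + 172683)*(-189 - 232027) = -56978*(-232216) = 13231203248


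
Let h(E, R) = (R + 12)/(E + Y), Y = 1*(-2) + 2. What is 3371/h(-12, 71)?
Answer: -40452/83 ≈ -487.37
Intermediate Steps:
Y = 0 (Y = -2 + 2 = 0)
h(E, R) = (12 + R)/E (h(E, R) = (R + 12)/(E + 0) = (12 + R)/E)
3371/h(-12, 71) = 3371/(((12 + 71)/(-12))) = 3371/((-1/12*83)) = 3371/(-83/12) = 3371*(-12/83) = -40452/83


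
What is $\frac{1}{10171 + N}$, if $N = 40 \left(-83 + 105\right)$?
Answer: $\frac{1}{11051} \approx 9.049 \cdot 10^{-5}$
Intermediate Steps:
$N = 880$ ($N = 40 \cdot 22 = 880$)
$\frac{1}{10171 + N} = \frac{1}{10171 + 880} = \frac{1}{11051}$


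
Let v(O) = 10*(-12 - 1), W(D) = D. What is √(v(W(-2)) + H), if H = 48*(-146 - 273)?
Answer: I*√20242 ≈ 142.27*I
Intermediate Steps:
v(O) = -130 (v(O) = 10*(-13) = -130)
H = -20112 (H = 48*(-419) = -20112)
√(v(W(-2)) + H) = √(-130 - 20112) = √(-20242) = I*√20242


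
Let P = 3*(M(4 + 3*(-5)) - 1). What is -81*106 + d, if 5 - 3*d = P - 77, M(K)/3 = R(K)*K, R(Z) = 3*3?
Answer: -24782/3 ≈ -8260.7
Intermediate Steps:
R(Z) = 9
M(K) = 27*K (M(K) = 3*(9*K) = 27*K)
P = -894 (P = 3*(27*(4 + 3*(-5)) - 1) = 3*(27*(4 - 15) - 1) = 3*(27*(-11) - 1) = 3*(-297 - 1) = 3*(-298) = -894)
d = 976/3 (d = 5/3 - (-894 - 77)/3 = 5/3 - ⅓*(-971) = 5/3 + 971/3 = 976/3 ≈ 325.33)
-81*106 + d = -81*106 + 976/3 = -8586 + 976/3 = -24782/3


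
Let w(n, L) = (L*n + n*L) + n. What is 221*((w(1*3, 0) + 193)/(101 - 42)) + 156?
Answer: 52520/59 ≈ 890.17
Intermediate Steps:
w(n, L) = n + 2*L*n (w(n, L) = (L*n + L*n) + n = 2*L*n + n = n + 2*L*n)
221*((w(1*3, 0) + 193)/(101 - 42)) + 156 = 221*(((1*3)*(1 + 2*0) + 193)/(101 - 42)) + 156 = 221*((3*(1 + 0) + 193)/59) + 156 = 221*((3*1 + 193)*(1/59)) + 156 = 221*((3 + 193)*(1/59)) + 156 = 221*(196*(1/59)) + 156 = 221*(196/59) + 156 = 43316/59 + 156 = 52520/59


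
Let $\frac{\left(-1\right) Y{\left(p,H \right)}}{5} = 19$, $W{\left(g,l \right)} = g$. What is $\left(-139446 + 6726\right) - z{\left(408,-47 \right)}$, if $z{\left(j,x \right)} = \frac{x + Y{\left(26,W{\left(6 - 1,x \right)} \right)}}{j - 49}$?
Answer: $- \frac{47646338}{359} \approx -1.3272 \cdot 10^{5}$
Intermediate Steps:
$Y{\left(p,H \right)} = -95$ ($Y{\left(p,H \right)} = \left(-5\right) 19 = -95$)
$z{\left(j,x \right)} = \frac{-95 + x}{-49 + j}$ ($z{\left(j,x \right)} = \frac{x - 95}{j - 49} = \frac{-95 + x}{-49 + j}$)
$\left(-139446 + 6726\right) - z{\left(408,-47 \right)} = \left(-139446 + 6726\right) - \frac{-95 - 47}{-49 + 408} = -132720 - \frac{1}{359} \left(-142\right) = -132720 - - \frac{142}{359} = -132720 + \frac{142}{359} = - \frac{47646338}{359}$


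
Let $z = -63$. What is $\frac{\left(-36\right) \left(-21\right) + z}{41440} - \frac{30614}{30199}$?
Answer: $- \frac{178245179}{178778080} \approx -0.99702$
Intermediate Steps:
$\frac{\left(-36\right) \left(-21\right) + z}{41440} - \frac{30614}{30199} = \frac{\left(-36\right) \left(-21\right) - 63}{41440} - \frac{30614}{30199} = \left(756 - 63\right) \frac{1}{41440} - \frac{30614}{30199} = 693 \cdot \frac{1}{41440} - \frac{30614}{30199} = \frac{99}{5920} - \frac{30614}{30199} = - \frac{178245179}{178778080}$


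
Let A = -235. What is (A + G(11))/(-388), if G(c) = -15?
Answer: 125/194 ≈ 0.64433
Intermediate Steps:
(A + G(11))/(-388) = (-235 - 15)/(-388) = -250*(-1/388) = 125/194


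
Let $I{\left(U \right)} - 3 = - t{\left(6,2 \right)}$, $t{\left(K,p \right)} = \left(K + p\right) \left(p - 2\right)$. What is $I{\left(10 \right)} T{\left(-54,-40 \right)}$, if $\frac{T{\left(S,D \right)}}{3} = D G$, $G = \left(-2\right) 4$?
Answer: $2880$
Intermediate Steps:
$G = -8$
$t{\left(K,p \right)} = \left(-2 + p\right) \left(K + p\right)$ ($t{\left(K,p \right)} = \left(K + p\right) \left(-2 + p\right) = \left(-2 + p\right) \left(K + p\right)$)
$T{\left(S,D \right)} = - 24 D$ ($T{\left(S,D \right)} = 3 D \left(-8\right) = 3 \left(- 8 D\right) = - 24 D$)
$I{\left(U \right)} = 3$ ($I{\left(U \right)} = 3 - \left(2^{2} - 12 - 4 + 6 \cdot 2\right) = 3 - \left(4 - 12 - 4 + 12\right) = 3 - 0 = 3 + 0 = 3$)
$I{\left(10 \right)} T{\left(-54,-40 \right)} = 3 \left(\left(-24\right) \left(-40\right)\right) = 3 \cdot 960 = 2880$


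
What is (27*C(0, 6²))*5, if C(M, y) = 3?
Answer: 405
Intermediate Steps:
(27*C(0, 6²))*5 = (27*3)*5 = 81*5 = 405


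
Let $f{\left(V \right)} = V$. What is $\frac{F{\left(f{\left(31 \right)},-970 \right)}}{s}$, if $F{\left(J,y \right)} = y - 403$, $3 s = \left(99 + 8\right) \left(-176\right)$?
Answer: $\frac{4119}{18832} \approx 0.21872$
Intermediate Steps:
$s = - \frac{18832}{3}$ ($s = \frac{\left(99 + 8\right) \left(-176\right)}{3} = \frac{107 \left(-176\right)}{3} = \frac{1}{3} \left(-18832\right) = - \frac{18832}{3} \approx -6277.3$)
$F{\left(J,y \right)} = -403 + y$ ($F{\left(J,y \right)} = y - 403 = -403 + y$)
$\frac{F{\left(f{\left(31 \right)},-970 \right)}}{s} = \frac{-403 - 970}{- \frac{18832}{3}} = \left(-1373\right) \left(- \frac{3}{18832}\right) = \frac{4119}{18832}$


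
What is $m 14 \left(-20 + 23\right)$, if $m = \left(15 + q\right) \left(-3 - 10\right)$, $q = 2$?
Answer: $-9282$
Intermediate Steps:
$m = -221$ ($m = \left(15 + 2\right) \left(-3 - 10\right) = 17 \left(-13\right) = -221$)
$m 14 \left(-20 + 23\right) = \left(-221\right) 14 \left(-20 + 23\right) = \left(-3094\right) 3 = -9282$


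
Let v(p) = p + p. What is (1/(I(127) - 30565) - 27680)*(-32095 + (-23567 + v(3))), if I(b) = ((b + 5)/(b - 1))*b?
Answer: 984525993912456/639071 ≈ 1.5406e+9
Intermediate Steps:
I(b) = b*(5 + b)/(-1 + b) (I(b) = ((5 + b)/(-1 + b))*b = b*(5 + b)/(-1 + b))
v(p) = 2*p
(1/(I(127) - 30565) - 27680)*(-32095 + (-23567 + v(3))) = (1/(127*(5 + 127)/(-1 + 127) - 30565) - 27680)*(-32095 + (-23567 + 2*3)) = (1/(127*132/126 - 30565) - 27680)*(-32095 + (-23567 + 6)) = (1/(127*(1/126)*132 - 30565) - 27680)*(-32095 - 23561) = (1/(2794/21 - 30565) - 27680)*(-55656) = (1/(-639071/21) - 27680)*(-55656) = (-21/639071 - 27680)*(-55656) = -17689485301/639071*(-55656) = 984525993912456/639071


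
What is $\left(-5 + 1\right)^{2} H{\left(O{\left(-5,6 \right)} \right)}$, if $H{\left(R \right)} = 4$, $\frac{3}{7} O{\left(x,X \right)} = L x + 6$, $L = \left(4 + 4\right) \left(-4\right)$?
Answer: $64$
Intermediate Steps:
$L = -32$ ($L = 8 \left(-4\right) = -32$)
$O{\left(x,X \right)} = 14 - \frac{224 x}{3}$ ($O{\left(x,X \right)} = \frac{7 \left(- 32 x + 6\right)}{3} = \frac{7 \left(6 - 32 x\right)}{3} = 14 - \frac{224 x}{3}$)
$\left(-5 + 1\right)^{2} H{\left(O{\left(-5,6 \right)} \right)} = \left(-5 + 1\right)^{2} \cdot 4 = \left(-4\right)^{2} \cdot 4 = 16 \cdot 4 = 64$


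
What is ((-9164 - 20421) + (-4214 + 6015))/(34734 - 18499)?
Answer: -27784/16235 ≈ -1.7114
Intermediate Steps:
((-9164 - 20421) + (-4214 + 6015))/(34734 - 18499) = (-29585 + 1801)/16235 = -27784*1/16235 = -27784/16235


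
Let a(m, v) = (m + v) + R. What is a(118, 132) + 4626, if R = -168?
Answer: 4708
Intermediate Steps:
a(m, v) = -168 + m + v (a(m, v) = (m + v) - 168 = -168 + m + v)
a(118, 132) + 4626 = (-168 + 118 + 132) + 4626 = 82 + 4626 = 4708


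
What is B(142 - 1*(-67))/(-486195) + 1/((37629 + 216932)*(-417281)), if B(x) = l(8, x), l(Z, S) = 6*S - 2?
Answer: -132991783224727/51645319335910995 ≈ -0.0025751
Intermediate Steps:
l(Z, S) = -2 + 6*S
B(x) = -2 + 6*x
B(142 - 1*(-67))/(-486195) + 1/((37629 + 216932)*(-417281)) = (-2 + 6*(142 - 1*(-67)))/(-486195) + 1/((37629 + 216932)*(-417281)) = (-2 + 6*(142 + 67))*(-1/486195) - 1/417281/254561 = (-2 + 6*209)*(-1/486195) + (1/254561)*(-1/417281) = (-2 + 1254)*(-1/486195) - 1/106223468641 = 1252*(-1/486195) - 1/106223468641 = -1252/486195 - 1/106223468641 = -132991783224727/51645319335910995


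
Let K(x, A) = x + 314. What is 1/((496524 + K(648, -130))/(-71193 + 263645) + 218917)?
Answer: 96226/21065755985 ≈ 4.5679e-6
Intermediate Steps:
K(x, A) = 314 + x
1/((496524 + K(648, -130))/(-71193 + 263645) + 218917) = 1/((496524 + (314 + 648))/(-71193 + 263645) + 218917) = 1/((496524 + 962)/192452 + 218917) = 1/(497486*(1/192452) + 218917) = 1/(248743/96226 + 218917) = 1/(21065755985/96226) = 96226/21065755985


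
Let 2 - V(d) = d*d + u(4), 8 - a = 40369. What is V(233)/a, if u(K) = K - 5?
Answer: 54286/40361 ≈ 1.3450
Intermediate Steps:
a = -40361 (a = 8 - 1*40369 = 8 - 40369 = -40361)
u(K) = -5 + K
V(d) = 3 - d² (V(d) = 2 - (d*d + (-5 + 4)) = 2 - (d² - 1) = 2 - (-1 + d²) = 2 + (1 - d²) = 3 - d²)
V(233)/a = (3 - 1*233²)/(-40361) = (3 - 1*54289)*(-1/40361) = (3 - 54289)*(-1/40361) = -54286*(-1/40361) = 54286/40361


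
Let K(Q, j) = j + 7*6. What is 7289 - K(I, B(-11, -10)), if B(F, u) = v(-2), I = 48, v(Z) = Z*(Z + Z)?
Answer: 7239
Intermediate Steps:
v(Z) = 2*Z**2 (v(Z) = Z*(2*Z) = 2*Z**2)
B(F, u) = 8 (B(F, u) = 2*(-2)**2 = 2*4 = 8)
K(Q, j) = 42 + j (K(Q, j) = j + 42 = 42 + j)
7289 - K(I, B(-11, -10)) = 7289 - (42 + 8) = 7289 - 1*50 = 7289 - 50 = 7239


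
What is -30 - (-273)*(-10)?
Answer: -2760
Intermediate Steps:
-30 - (-273)*(-10) = -30 - 39*70 = -30 - 2730 = -2760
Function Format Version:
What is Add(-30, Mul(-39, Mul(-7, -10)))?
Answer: -2760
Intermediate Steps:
Add(-30, Mul(-39, Mul(-7, -10))) = Add(-30, Mul(-39, 70)) = Add(-30, -2730) = -2760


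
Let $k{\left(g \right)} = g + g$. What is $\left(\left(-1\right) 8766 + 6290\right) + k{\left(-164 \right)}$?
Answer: $-2804$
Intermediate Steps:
$k{\left(g \right)} = 2 g$
$\left(\left(-1\right) 8766 + 6290\right) + k{\left(-164 \right)} = \left(\left(-1\right) 8766 + 6290\right) + 2 \left(-164\right) = \left(-8766 + 6290\right) - 328 = -2476 - 328 = -2804$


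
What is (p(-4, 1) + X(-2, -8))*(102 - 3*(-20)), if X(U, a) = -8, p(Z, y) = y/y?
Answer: -1134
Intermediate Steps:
p(Z, y) = 1
(p(-4, 1) + X(-2, -8))*(102 - 3*(-20)) = (1 - 8)*(102 - 3*(-20)) = -7*(102 + 60) = -7*162 = -1134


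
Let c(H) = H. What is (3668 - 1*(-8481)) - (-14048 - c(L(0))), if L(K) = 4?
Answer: 26201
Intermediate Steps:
(3668 - 1*(-8481)) - (-14048 - c(L(0))) = (3668 - 1*(-8481)) - (-14048 - 1*4) = (3668 + 8481) - (-14048 - 4) = 12149 - 1*(-14052) = 12149 + 14052 = 26201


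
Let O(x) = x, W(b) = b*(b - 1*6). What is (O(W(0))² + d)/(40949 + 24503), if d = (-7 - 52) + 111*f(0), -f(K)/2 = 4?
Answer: -947/65452 ≈ -0.014469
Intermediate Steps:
f(K) = -8 (f(K) = -2*4 = -8)
W(b) = b*(-6 + b) (W(b) = b*(b - 6) = b*(-6 + b))
d = -947 (d = (-7 - 52) + 111*(-8) = -59 - 888 = -947)
(O(W(0))² + d)/(40949 + 24503) = ((0*(-6 + 0))² - 947)/(40949 + 24503) = ((0*(-6))² - 947)/65452 = (0² - 947)*(1/65452) = (0 - 947)*(1/65452) = -947*1/65452 = -947/65452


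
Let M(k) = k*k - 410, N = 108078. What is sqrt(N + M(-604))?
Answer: 2*sqrt(118121) ≈ 687.38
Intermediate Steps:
M(k) = -410 + k**2 (M(k) = k**2 - 410 = -410 + k**2)
sqrt(N + M(-604)) = sqrt(108078 + (-410 + (-604)**2)) = sqrt(108078 + (-410 + 364816)) = sqrt(108078 + 364406) = sqrt(472484) = 2*sqrt(118121)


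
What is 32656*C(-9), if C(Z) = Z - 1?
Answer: -326560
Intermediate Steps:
C(Z) = -1 + Z
32656*C(-9) = 32656*(-1 - 9) = 32656*(-10) = -326560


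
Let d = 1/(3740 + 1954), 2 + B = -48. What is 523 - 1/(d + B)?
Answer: 148903271/284699 ≈ 523.02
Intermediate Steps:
B = -50 (B = -2 - 48 = -50)
d = 1/5694 ≈ 0.00017562
523 - 1/(d + B) = 523 - 1/(1/5694 - 50) = 523 - 1/(-284699/5694) = 523 - 1*(-5694/284699) = 523 + 5694/284699 = 148903271/284699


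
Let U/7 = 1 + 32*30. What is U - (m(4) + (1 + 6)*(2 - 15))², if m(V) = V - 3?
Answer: -1373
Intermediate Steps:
m(V) = -3 + V
U = 6727 (U = 7*(1 + 32*30) = 7*(1 + 960) = 7*961 = 6727)
U - (m(4) + (1 + 6)*(2 - 15))² = 6727 - ((-3 + 4) + (1 + 6)*(2 - 15))² = 6727 - (1 + 7*(-13))² = 6727 - (1 - 91)² = 6727 - 1*(-90)² = 6727 - 1*8100 = 6727 - 8100 = -1373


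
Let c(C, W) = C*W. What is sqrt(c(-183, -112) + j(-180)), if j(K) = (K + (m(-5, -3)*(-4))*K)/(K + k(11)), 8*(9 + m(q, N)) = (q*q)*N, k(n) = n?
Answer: sqrt(3477234)/13 ≈ 143.44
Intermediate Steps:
m(q, N) = -9 + N*q**2/8 (m(q, N) = -9 + ((q*q)*N)/8 = -9 + (q**2*N)/8 = -9 + (N*q**2)/8 = -9 + N*q**2/8)
j(K) = 149*K/(2*(11 + K)) (j(K) = (K + ((-9 + (1/8)*(-3)*(-5)**2)*(-4))*K)/(K + 11) = (K + ((-9 + (1/8)*(-3)*25)*(-4))*K)/(11 + K) = (K + ((-9 - 75/8)*(-4))*K)/(11 + K) = (K + (-147/8*(-4))*K)/(11 + K) = (K + 147*K/2)/(11 + K) = (149*K/2)/(11 + K) = 149*K/(2*(11 + K)))
sqrt(c(-183, -112) + j(-180)) = sqrt(-183*(-112) + (149/2)*(-180)/(11 - 180)) = sqrt(20496 + (149/2)*(-180)/(-169)) = sqrt(20496 + (149/2)*(-180)*(-1/169)) = sqrt(20496 + 13410/169) = sqrt(3477234/169) = sqrt(3477234)/13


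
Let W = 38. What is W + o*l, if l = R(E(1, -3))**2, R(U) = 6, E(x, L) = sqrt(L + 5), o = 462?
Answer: 16670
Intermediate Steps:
E(x, L) = sqrt(5 + L)
l = 36 (l = 6**2 = 36)
W + o*l = 38 + 462*36 = 38 + 16632 = 16670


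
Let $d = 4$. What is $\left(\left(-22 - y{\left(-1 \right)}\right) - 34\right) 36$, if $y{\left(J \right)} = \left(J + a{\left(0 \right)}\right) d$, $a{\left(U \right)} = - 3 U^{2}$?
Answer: $-1872$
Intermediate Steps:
$y{\left(J \right)} = 4 J$ ($y{\left(J \right)} = \left(J - 3 \cdot 0^{2}\right) 4 = \left(J - 0\right) 4 = \left(J + 0\right) 4 = J 4 = 4 J$)
$\left(\left(-22 - y{\left(-1 \right)}\right) - 34\right) 36 = \left(\left(-22 - 4 \left(-1\right)\right) - 34\right) 36 = \left(\left(-22 - -4\right) - 34\right) 36 = \left(\left(-22 + 4\right) - 34\right) 36 = \left(-18 - 34\right) 36 = \left(-52\right) 36 = -1872$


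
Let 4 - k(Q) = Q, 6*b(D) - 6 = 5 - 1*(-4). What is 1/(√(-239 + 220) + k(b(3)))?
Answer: 6/85 - 4*I*√19/85 ≈ 0.070588 - 0.20512*I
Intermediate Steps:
b(D) = 5/2 (b(D) = 1 + (5 - 1*(-4))/6 = 1 + (5 + 4)/6 = 1 + (⅙)*9 = 1 + 3/2 = 5/2)
k(Q) = 4 - Q
1/(√(-239 + 220) + k(b(3))) = 1/(√(-239 + 220) + (4 - 1*5/2)) = 1/(√(-19) + (4 - 5/2)) = 1/(I*√19 + 3/2) = 1/(3/2 + I*√19)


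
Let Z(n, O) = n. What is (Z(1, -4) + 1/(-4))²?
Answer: 9/16 ≈ 0.56250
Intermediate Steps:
(Z(1, -4) + 1/(-4))² = (1 + 1/(-4))² = (1 - ¼)² = (¾)² = 9/16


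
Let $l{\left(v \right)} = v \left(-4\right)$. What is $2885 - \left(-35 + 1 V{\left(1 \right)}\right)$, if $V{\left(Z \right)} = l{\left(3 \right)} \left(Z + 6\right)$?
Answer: $3004$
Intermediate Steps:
$l{\left(v \right)} = - 4 v$
$V{\left(Z \right)} = -72 - 12 Z$ ($V{\left(Z \right)} = \left(-4\right) 3 \left(Z + 6\right) = - 12 \left(6 + Z\right) = -72 - 12 Z$)
$2885 - \left(-35 + 1 V{\left(1 \right)}\right) = 2885 - \left(-35 + 1 \left(-72 - 12\right)\right) = 2885 - \left(-35 + 1 \left(-84\right)\right) = 2885 - \left(-35 - 84\right) = 2885 - -119 = 2885 + 119 = 3004$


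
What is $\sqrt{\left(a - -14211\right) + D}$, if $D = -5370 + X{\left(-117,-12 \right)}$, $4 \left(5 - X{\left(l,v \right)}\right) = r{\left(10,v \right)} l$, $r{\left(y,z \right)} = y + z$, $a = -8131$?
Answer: $\frac{\sqrt{2626}}{2} \approx 25.622$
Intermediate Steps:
$X{\left(l,v \right)} = 5 - \frac{l \left(10 + v\right)}{4}$ ($X{\left(l,v \right)} = 5 - \frac{\left(10 + v\right) l}{4} = 5 - \frac{l \left(10 + v\right)}{4}$)
$D = - \frac{10847}{2}$ ($D = -5370 + \left(5 - - \frac{117 \left(10 - 12\right)}{4}\right) = -5370 + \left(5 - \left(- \frac{117}{4}\right) \left(-2\right)\right) = -5370 + \left(5 - \frac{117}{2}\right) = -5370 - \frac{107}{2} = - \frac{10847}{2} \approx -5423.5$)
$\sqrt{\left(a - -14211\right) + D} = \sqrt{\left(-8131 - -14211\right) - \frac{10847}{2}} = \sqrt{\left(-8131 + 14211\right) - \frac{10847}{2}} = \sqrt{6080 - \frac{10847}{2}} = \sqrt{\frac{1313}{2}} = \frac{\sqrt{2626}}{2}$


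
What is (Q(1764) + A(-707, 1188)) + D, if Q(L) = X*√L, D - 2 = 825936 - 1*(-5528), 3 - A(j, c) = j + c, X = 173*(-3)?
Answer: 809190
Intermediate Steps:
X = -519
A(j, c) = 3 - c - j (A(j, c) = 3 - (j + c) = 3 - (c + j) = 3 + (-c - j) = 3 - c - j)
D = 831466 (D = 2 + (825936 - 1*(-5528)) = 2 + (825936 + 5528) = 2 + 831464 = 831466)
Q(L) = -519*√L
(Q(1764) + A(-707, 1188)) + D = (-519*√1764 + (3 - 1*1188 - 1*(-707))) + 831466 = (-519*42 + (3 - 1188 + 707)) + 831466 = (-21798 - 478) + 831466 = -22276 + 831466 = 809190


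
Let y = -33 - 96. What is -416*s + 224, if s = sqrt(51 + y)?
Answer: 224 - 416*I*sqrt(78) ≈ 224.0 - 3674.0*I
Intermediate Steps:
y = -129
s = I*sqrt(78) (s = sqrt(51 - 129) = sqrt(-78) = I*sqrt(78) ≈ 8.8318*I)
-416*s + 224 = -416*I*sqrt(78) + 224 = 224 - 416*I*sqrt(78)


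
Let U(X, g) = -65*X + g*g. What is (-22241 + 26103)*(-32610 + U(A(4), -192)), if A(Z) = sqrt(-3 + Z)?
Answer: 16177918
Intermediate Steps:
U(X, g) = g**2 - 65*X (U(X, g) = -65*X + g**2 = g**2 - 65*X)
(-22241 + 26103)*(-32610 + U(A(4), -192)) = (-22241 + 26103)*(-32610 + ((-192)**2 - 65*sqrt(-3 + 4))) = 3862*(-32610 + (36864 - 65*sqrt(1))) = 3862*(-32610 + (36864 - 65*1)) = 3862*(-32610 + (36864 - 65)) = 3862*(-32610 + 36799) = 3862*4189 = 16177918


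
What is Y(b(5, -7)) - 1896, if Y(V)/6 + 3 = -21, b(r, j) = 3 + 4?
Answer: -2040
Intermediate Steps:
b(r, j) = 7
Y(V) = -144 (Y(V) = -18 + 6*(-21) = -18 - 126 = -144)
Y(b(5, -7)) - 1896 = -144 - 1896 = -2040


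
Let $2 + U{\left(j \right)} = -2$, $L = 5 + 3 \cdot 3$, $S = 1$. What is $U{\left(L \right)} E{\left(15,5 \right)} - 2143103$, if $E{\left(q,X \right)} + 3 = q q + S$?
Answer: $-2143995$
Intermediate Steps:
$L = 14$ ($L = 5 + 9 = 14$)
$U{\left(j \right)} = -4$ ($U{\left(j \right)} = -2 - 2 = -4$)
$E{\left(q,X \right)} = -2 + q^{2}$ ($E{\left(q,X \right)} = -3 + \left(q q + 1\right) = -3 + \left(q^{2} + 1\right) = -3 + \left(1 + q^{2}\right) = -2 + q^{2}$)
$U{\left(L \right)} E{\left(15,5 \right)} - 2143103 = - 4 \left(-2 + 15^{2}\right) - 2143103 = - 4 \left(-2 + 225\right) - 2143103 = \left(-4\right) 223 - 2143103 = -892 - 2143103 = -2143995$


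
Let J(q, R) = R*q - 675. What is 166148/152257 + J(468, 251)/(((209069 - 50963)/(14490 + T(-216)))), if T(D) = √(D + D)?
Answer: 42949240765363/4012124207 + 233586*I*√3/26351 ≈ 10705.0 + 15.354*I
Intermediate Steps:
J(q, R) = -675 + R*q
T(D) = √2*√D (T(D) = √(2*D) = √2*√D)
166148/152257 + J(468, 251)/(((209069 - 50963)/(14490 + T(-216)))) = 166148/152257 + (-675 + 251*468)/(((209069 - 50963)/(14490 + √2*√(-216)))) = 166148*(1/152257) + (-675 + 117468)/((158106/(14490 + √2*(6*I*√6)))) = 166148/152257 + 116793/((158106/(14490 + 12*I*√3))) = 166148/152257 + 116793*(2415/26351 + 2*I*√3/26351) = 166148/152257 + (282055095/26351 + 233586*I*√3/26351) = 42949240765363/4012124207 + 233586*I*√3/26351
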